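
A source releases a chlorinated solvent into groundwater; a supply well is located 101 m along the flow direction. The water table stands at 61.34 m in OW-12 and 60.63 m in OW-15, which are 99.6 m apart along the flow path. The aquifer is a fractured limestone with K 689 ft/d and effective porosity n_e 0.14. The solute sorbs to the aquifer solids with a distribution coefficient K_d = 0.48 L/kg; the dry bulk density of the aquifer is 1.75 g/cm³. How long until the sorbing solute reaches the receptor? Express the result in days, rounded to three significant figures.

66.1 days

Hydraulic gradient i = (61.34 − 60.63) / 99.6 = 0.71 / 99.6 = 0.007129
K = 689 ft/d × 0.3048 = 210.0 m/d
Specific discharge q = 210.0 × 0.007129 = 1.497 m/d
v = Ki/n = 210.0·0.007129/0.14 = 10.69 m/d
Retardation R = 1 + ρ_b·K_d/n = 1 + 1.75×0.48/0.14 = 7.000
Contaminant velocity v_c = v/R = 10.69/7.000 = 1.528 m/d
t = L/v_c = 101/1.528 = 66.12 d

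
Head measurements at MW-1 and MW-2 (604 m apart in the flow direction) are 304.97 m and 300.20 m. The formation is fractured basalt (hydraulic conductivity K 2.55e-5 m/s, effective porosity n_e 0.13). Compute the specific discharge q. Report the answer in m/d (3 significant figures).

0.0174 m/d

Hydraulic gradient i = (304.97 − 300.20) / 604 = 4.77 / 604 = 0.007897
K = 2.55e-5 m/s × 86400 s/d = 2.203 m/d
q = Ki = 2.203 × 0.007897 = 0.01740 m/d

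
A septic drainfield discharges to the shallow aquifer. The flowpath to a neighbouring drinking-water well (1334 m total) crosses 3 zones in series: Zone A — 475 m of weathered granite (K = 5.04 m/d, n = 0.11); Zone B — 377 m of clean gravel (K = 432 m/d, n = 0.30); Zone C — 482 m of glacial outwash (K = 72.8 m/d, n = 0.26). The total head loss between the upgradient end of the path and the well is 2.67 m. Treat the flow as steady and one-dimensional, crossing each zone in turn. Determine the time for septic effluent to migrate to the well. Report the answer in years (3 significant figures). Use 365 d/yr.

30.3 years

Continuity: the same q passes through each zone, so ΔH = q·Σ(L_j/K_j) — the zones act as resistances in series.
Σ(L/K) = 475/5.04 + 377/432 + 482/72.8 = 94.25 + 0.8727 + 6.621 = 101.7 d
q = ΔH / Σ(L/K) = 2.67 / 101.7 = 0.02624 m/d (same in every zone)
Zone A: v = q/n = 0.02624/0.11 = 0.2386 m/d → t_A = 475/0.2386 = 1991 d
Zone B: v = q/n = 0.02624/0.30 = 0.08748 m/d → t_B = 377/0.08748 = 4310 d
Zone C: v = q/n = 0.02624/0.26 = 0.1009 m/d → t_C = 482/0.1009 = 4775 d
Total t = 1991 + 4310 + 4775 = 11080 d
   = 11080 / 365 = 30.3 yr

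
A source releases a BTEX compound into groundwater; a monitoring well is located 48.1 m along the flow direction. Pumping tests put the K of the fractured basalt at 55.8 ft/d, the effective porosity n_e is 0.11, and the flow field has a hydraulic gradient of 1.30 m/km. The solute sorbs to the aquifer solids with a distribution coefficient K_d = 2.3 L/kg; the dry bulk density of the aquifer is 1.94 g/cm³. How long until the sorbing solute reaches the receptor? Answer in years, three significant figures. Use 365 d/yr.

K = 55.8 ft/d × 0.3048 = 17.01 m/d
Darcy flux q = K·i = 17.01 × 0.0013 = 0.02211 m/d
v_s = q/n_e = 0.02211/0.11 = 0.2010 m/d
Retardation R = 1 + ρ_b·K_d/n = 1 + 1.94×2.3/0.11 = 41.56
Contaminant velocity v_c = v/R = 0.2010/41.56 = 0.004836 m/d
t = L/v_c = 48.1/0.004836 = 9946 d
   = 9946/365 = 27.2 yr

27.2 years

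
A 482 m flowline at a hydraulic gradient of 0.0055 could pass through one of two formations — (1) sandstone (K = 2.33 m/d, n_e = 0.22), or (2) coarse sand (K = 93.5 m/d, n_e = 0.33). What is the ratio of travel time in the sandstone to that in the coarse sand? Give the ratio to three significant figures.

Unit 1 (sandstone): v = 2.33×0.0055/0.22 = 0.05825 m/d, t = 482/0.05825 = 8275 d
Unit 2 (coarse sand): v = 93.5×0.0055/0.33 = 1.558 m/d, t = 482/1.558 = 309.3 d
t(sandstone) / t(coarse sand) = 8275/309.3 = 26.8

26.8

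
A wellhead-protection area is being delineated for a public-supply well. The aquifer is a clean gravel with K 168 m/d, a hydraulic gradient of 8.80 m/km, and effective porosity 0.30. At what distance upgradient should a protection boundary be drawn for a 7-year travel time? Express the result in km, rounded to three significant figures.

q = Ki = 168 × 0.0088 = 1.478 m/d
v = Ki/n = 168·0.0088/0.30 = 4.928 m/d
T = 7 yr × 365 = 2555 d
L = v × T = 4.928 × 2555 = 12590 m
   = 12.6 km

12.6 km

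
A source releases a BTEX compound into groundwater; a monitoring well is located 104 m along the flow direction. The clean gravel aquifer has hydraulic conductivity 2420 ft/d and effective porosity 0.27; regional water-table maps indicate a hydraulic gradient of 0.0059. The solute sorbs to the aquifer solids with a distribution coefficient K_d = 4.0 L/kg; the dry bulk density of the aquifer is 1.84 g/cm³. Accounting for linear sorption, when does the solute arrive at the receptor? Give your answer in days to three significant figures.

182 days

K = 2420 ft/d × 0.3048 = 737.6 m/d
q = Ki = 737.6 × 0.0059 = 4.352 m/d
v_s = q/n_e = 4.352/0.27 = 16.12 m/d
Retardation R = 1 + ρ_b·K_d/n = 1 + 1.84×4.0/0.27 = 28.26
Contaminant velocity v_c = v/R = 16.12/28.26 = 0.5704 m/d
t = L/v_c = 104/0.5704 = 182.3 d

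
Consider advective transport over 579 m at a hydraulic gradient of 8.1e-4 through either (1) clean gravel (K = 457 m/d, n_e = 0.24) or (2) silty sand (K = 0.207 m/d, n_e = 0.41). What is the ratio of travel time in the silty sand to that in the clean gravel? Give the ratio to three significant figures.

3770

Unit 1 (clean gravel): v = 457×8.1e-4/0.24 = 1.542 m/d, t = 579/1.542 = 375.4 d
Unit 2 (silty sand): v = 0.207×8.1e-4/0.41 = 4.090e-4 m/d, t = 579/4.090e-4 = 1.416e6 d
t(silty sand) / t(clean gravel) = 1.416e6/375.4 = 3770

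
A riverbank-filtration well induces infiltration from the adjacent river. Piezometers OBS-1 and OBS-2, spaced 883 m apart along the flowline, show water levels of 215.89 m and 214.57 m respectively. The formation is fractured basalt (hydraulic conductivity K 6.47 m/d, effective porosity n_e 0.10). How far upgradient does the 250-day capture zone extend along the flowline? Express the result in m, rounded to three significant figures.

24.2 m

Hydraulic gradient i = (215.89 − 214.57) / 883 = 1.32 / 883 = 0.001495
Specific discharge q = 6.47 × 0.001495 = 0.009672 m/d
Average linear velocity = 0.009672 / 0.10 = 0.09672 m/d
L = v × T = 0.09672 × 250 = 24.18 m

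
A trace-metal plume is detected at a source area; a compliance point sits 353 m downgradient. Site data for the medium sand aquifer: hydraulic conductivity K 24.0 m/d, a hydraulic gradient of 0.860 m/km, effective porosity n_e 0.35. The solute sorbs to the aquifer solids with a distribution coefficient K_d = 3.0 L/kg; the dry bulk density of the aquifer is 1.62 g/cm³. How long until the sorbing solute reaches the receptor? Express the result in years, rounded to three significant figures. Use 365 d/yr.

244 years

q = Ki = 24.0 × 8.6e-4 = 0.02064 m/d
v = Ki/n = 24.0·8.6e-4/0.35 = 0.05897 m/d
Retardation R = 1 + ρ_b·K_d/n = 1 + 1.62×3.0/0.35 = 14.89
Contaminant velocity v_c = v/R = 0.05897/14.89 = 0.003962 m/d
t = L/v_c = 353/0.003962 = 89110 d
   = 89110/365 = 244 yr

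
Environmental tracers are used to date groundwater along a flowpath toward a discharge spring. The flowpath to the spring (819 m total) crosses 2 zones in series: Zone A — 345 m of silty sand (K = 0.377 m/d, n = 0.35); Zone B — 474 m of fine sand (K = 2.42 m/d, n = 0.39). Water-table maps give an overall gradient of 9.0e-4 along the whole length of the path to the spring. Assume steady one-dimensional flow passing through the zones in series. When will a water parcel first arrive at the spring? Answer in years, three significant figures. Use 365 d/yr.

1260 years

For zones in series the flux q is common to all zones; the equivalent conductivity is the harmonic (thickness-weighted) mean, K_eq = L_total / Σ(L_j/K_j).
Σ(L/K) = 345/0.377 + 474/2.42 = 915.1 + 195.9 = 1111 d
K_eq = L_total / Σ(L/K) = 819 / 1111 = 0.7372 m/d
q = K_eq · i = 0.7372 × 9.0e-4 = 6.635e-4 m/d (same in every zone)
Zone A: v = q/n = 6.635e-4/0.35 = 0.001896 m/d → t_A = 345/0.001896 = 182000 d
Zone B: v = q/n = 6.635e-4/0.39 = 0.001701 m/d → t_B = 474/0.001701 = 278600 d
Total t = 182000 + 278600 = 460600 d
   = 460600 / 365 = 1260 yr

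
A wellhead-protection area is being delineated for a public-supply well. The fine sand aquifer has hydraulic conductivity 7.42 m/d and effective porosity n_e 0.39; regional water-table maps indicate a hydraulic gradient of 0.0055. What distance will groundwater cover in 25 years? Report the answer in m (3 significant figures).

q = Ki = 7.42 × 0.0055 = 0.04081 m/d
Seepage velocity v = q / n = 0.04081 / 0.39 = 0.1046 m/d
T = 25 yr × 365 = 9125 d
L = v × T = 0.1046 × 9125 = 954.8 m

955 m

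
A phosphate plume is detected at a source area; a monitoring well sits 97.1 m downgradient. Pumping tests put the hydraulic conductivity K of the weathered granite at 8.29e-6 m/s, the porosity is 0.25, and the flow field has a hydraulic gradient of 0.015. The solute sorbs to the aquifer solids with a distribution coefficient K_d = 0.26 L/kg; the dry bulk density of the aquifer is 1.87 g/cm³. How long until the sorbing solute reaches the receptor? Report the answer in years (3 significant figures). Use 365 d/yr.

18.2 years

K = 8.29e-6 m/s × 86400 s/d = 0.7163 m/d
Darcy flux q = K·i = 0.7163 × 0.015 = 0.01074 m/d
Average linear velocity = 0.01074 / 0.25 = 0.04298 m/d
Retardation R = 1 + ρ_b·K_d/n = 1 + 1.87×0.26/0.25 = 2.945
Contaminant velocity v_c = v/R = 0.04298/2.945 = 0.01459 m/d
t = L/v_c = 97.1/0.01459 = 6654 d
   = 6654/365 = 18.2 yr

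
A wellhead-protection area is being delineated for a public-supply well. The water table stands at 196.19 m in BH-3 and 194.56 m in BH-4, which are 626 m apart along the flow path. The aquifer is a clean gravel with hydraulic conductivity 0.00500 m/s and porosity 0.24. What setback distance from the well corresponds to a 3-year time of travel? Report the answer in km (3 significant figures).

Hydraulic gradient i = (196.19 − 194.56) / 626 = 1.63 / 626 = 0.002604
K = 0.00500 m/s × 86400 s/d = 432.0 m/d
Specific discharge q = 432.0 × 0.002604 = 1.125 m/d
Average linear velocity = 1.125 / 0.24 = 4.687 m/d
T = 3 yr × 365 = 1095 d
L = v × T = 4.687 × 1095 = 5132 m
   = 5.13 km

5.13 km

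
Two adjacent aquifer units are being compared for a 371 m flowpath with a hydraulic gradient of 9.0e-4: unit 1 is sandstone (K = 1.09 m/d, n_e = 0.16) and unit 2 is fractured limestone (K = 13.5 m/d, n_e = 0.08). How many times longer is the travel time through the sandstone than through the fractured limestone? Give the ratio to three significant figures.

24.8

Unit 1 (sandstone): v = 1.09×9.0e-4/0.16 = 0.006131 m/d, t = 371/0.006131 = 60510 d
Unit 2 (fractured limestone): v = 13.5×9.0e-4/0.08 = 0.1519 m/d, t = 371/0.1519 = 2443 d
t(sandstone) / t(fractured limestone) = 60510/2443 = 24.8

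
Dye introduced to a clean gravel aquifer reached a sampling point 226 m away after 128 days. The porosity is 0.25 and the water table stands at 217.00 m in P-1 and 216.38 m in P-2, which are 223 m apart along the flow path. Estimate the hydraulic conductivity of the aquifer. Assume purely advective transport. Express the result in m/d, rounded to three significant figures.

Hydraulic gradient i = (217.00 − 216.38) / 223 = 0.62 / 223 = 0.002780
v = L / t = 226 / 128 = 1.766 m/d
K = v · n / i = 1.766 × 0.25 / 0.002780 = 159 m/d

159 m/d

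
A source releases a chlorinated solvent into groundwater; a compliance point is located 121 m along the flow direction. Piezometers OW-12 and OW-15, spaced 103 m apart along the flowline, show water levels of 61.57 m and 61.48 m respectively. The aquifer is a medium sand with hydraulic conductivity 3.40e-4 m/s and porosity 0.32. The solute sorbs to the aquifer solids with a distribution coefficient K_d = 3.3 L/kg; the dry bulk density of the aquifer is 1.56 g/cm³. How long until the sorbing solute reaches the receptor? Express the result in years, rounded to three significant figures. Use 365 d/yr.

Hydraulic gradient i = (61.57 − 61.48) / 103 = 0.09 / 103 = 8.738e-4
K = 3.40e-4 m/s × 86400 s/d = 29.38 m/d
Specific discharge q = 29.38 × 8.738e-4 = 0.02567 m/d
v = Ki/n = 29.38·8.738e-4/0.32 = 0.08021 m/d
Retardation R = 1 + ρ_b·K_d/n = 1 + 1.56×3.3/0.32 = 17.09
Contaminant velocity v_c = v/R = 0.08021/17.09 = 0.004694 m/d
t = L/v_c = 121/0.004694 = 25780 d
   = 25780/365 = 70.6 yr

70.6 years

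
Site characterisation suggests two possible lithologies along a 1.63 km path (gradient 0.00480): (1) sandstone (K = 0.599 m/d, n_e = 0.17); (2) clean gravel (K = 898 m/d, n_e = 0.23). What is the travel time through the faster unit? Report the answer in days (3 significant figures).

Unit 1 (sandstone): v = 0.599×0.0048/0.17 = 0.01691 m/d, t = 1630/0.01691 = 96380 d
Unit 2 (clean gravel): v = 898×0.0048/0.23 = 18.74 m/d, t = 1630/18.74 = 86.98 d
Faster unit: t = 87.0 d

87.0 days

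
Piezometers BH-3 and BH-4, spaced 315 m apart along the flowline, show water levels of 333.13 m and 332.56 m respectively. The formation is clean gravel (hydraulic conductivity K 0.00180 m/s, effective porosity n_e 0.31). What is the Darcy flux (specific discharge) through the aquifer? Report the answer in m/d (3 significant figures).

Hydraulic gradient i = (333.13 − 332.56) / 315 = 0.57 / 315 = 0.001810
K = 0.00180 m/s × 86400 s/d = 155.5 m/d
q = Ki = 155.5 × 0.001810 = 0.2814 m/d

0.281 m/d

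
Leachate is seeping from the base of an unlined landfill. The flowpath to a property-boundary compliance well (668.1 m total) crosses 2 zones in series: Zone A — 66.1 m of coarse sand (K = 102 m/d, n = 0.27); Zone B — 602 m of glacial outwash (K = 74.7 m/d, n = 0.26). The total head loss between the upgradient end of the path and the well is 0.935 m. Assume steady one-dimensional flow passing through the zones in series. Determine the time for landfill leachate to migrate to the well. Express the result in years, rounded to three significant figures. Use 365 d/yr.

4.45 years

Continuity: the same q passes through each zone, so ΔH = q·Σ(L_j/K_j) — the zones act as resistances in series.
Σ(L/K) = 66.1/102 + 602/74.7 = 0.6480 + 8.059 = 8.707 d
q = ΔH / Σ(L/K) = 0.935 / 8.707 = 0.1074 m/d (same in every zone)
Zone A: v = q/n = 0.1074/0.27 = 0.3977 m/d → t_A = 66.1/0.3977 = 166.2 d
Zone B: v = q/n = 0.1074/0.26 = 0.4130 m/d → t_B = 602/0.4130 = 1458 d
Total t = 166.2 + 1458 = 1624 d
   = 1624 / 365 = 4.45 yr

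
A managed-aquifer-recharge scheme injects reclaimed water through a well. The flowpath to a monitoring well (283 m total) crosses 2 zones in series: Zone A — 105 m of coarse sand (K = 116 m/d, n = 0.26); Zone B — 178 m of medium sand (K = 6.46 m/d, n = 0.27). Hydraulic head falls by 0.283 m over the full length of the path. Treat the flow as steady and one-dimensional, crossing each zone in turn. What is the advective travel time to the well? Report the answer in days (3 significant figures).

7580 days

Continuity: the same q passes through each zone, so ΔH = q·Σ(L_j/K_j) — the zones act as resistances in series.
Σ(L/K) = 105/116 + 178/6.46 = 0.9052 + 27.55 = 28.46 d
q = ΔH / Σ(L/K) = 0.283 / 28.46 = 0.009944 m/d (same in every zone)
Zone A: v = q/n = 0.009944/0.26 = 0.03825 m/d → t_A = 105/0.03825 = 2745 d
Zone B: v = q/n = 0.009944/0.27 = 0.03683 m/d → t_B = 178/0.03683 = 4833 d
Total t = 2745 + 4833 = 7578 d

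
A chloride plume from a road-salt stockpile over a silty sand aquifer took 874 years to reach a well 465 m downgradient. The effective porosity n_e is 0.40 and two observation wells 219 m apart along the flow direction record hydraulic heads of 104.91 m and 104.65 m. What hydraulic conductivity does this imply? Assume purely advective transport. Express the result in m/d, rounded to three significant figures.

Hydraulic gradient i = (104.91 − 104.65) / 219 = 0.26 / 219 = 0.001187
t = 874 years = 319000 d
v = L / t = 465 / 319000 = 0.001458 m/d
K = v · n / i = 0.001458 × 0.40 / 0.001187 = 0.491 m/d

0.491 m/d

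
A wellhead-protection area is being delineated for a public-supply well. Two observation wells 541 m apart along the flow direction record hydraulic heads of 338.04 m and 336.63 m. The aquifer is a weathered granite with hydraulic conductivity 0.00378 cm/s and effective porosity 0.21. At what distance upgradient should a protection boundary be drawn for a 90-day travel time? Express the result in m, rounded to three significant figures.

3.65 m

Hydraulic gradient i = (338.04 − 336.63) / 541 = 1.41 / 541 = 0.002606
K = 0.00378 cm/s × 864 = 3.266 m/d
Specific discharge q = 3.266 × 0.002606 = 0.008512 m/d
v_s = q/n_e = 0.008512/0.21 = 0.04053 m/d
L = v × T = 0.04053 × 90 = 3.648 m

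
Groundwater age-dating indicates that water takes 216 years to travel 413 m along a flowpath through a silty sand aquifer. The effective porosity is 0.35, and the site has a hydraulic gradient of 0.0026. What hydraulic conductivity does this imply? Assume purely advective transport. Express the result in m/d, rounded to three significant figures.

t = 216 years = 78840 d
v = L / t = 413 / 78840 = 0.005238 m/d
K = v · n / i = 0.005238 × 0.35 / 0.0026 = 0.705 m/d

0.705 m/d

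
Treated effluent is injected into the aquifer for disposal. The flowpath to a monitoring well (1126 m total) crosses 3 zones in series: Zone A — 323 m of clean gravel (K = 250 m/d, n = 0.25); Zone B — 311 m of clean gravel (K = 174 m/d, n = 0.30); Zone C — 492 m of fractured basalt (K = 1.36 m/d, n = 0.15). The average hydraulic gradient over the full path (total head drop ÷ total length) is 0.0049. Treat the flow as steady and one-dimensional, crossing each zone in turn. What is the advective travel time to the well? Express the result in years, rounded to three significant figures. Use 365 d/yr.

44.9 years

For zones in series the flux q is common to all zones; the equivalent conductivity is the harmonic (thickness-weighted) mean, K_eq = L_total / Σ(L_j/K_j).
Σ(L/K) = 323/250 + 311/174 + 492/1.36 = 1.292 + 1.787 + 361.8 = 364.8 d
K_eq = L_total / Σ(L/K) = 1126 / 364.8 = 3.086 m/d
q = K_eq · i = 3.086 × 0.0049 = 0.01512 m/d (same in every zone)
Zone A: v = q/n = 0.01512/0.25 = 0.06049 m/d → t_A = 323/0.06049 = 5340 d
Zone B: v = q/n = 0.01512/0.30 = 0.05041 m/d → t_B = 311/0.05041 = 6170 d
Zone C: v = q/n = 0.01512/0.15 = 0.1008 m/d → t_C = 492/0.1008 = 4880 d
Total t = 5340 + 6170 + 4880 = 16390 d
   = 16390 / 365 = 44.9 yr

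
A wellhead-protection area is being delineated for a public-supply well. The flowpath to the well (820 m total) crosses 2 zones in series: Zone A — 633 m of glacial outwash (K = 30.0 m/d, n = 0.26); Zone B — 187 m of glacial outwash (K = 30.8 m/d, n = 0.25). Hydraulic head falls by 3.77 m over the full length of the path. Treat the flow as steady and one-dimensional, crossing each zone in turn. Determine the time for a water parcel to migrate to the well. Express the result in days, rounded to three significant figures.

Continuity: the same q passes through each zone, so ΔH = q·Σ(L_j/K_j) — the zones act as resistances in series.
Σ(L/K) = 633/30.0 + 187/30.8 = 21.10 + 6.071 = 27.17 d
q = ΔH / Σ(L/K) = 3.77 / 27.17 = 0.1387 m/d (same in every zone)
Zone A: v = q/n = 0.1387/0.26 = 0.5336 m/d → t_A = 633/0.5336 = 1186 d
Zone B: v = q/n = 0.1387/0.25 = 0.5550 m/d → t_B = 187/0.5550 = 336.9 d
Total t = 1186 + 336.9 = 1523 d

1520 days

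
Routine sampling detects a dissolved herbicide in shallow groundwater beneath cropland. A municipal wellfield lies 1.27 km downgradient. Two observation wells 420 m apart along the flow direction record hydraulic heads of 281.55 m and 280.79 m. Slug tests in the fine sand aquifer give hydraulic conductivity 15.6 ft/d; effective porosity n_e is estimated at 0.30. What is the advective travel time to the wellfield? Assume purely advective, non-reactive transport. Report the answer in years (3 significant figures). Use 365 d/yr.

121 years

Hydraulic gradient i = (281.55 − 280.79) / 420 = 0.76 / 420 = 0.001810
K = 15.6 ft/d × 0.3048 = 4.755 m/d
Darcy flux q = K·i = 4.755 × 0.001810 = 0.008604 m/d
Average linear velocity = 0.008604 / 0.30 = 0.02868 m/d
L = 1.27 km = 1270 m
t = L / v = 1270 / 0.02868 = 44280 d
   = 44280 / 365 = 121 yr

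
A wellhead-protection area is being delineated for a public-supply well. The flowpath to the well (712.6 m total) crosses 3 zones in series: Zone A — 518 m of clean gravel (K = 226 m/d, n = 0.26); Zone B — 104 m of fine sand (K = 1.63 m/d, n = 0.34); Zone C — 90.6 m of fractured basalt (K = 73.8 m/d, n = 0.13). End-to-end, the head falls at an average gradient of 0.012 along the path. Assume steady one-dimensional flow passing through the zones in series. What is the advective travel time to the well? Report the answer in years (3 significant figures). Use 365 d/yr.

3.92 years

For zones in series the flux q is common to all zones; the equivalent conductivity is the harmonic (thickness-weighted) mean, K_eq = L_total / Σ(L_j/K_j).
Σ(L/K) = 518/226 + 104/1.63 + 90.6/73.8 = 2.292 + 63.80 + 1.228 = 67.32 d
K_eq = L_total / Σ(L/K) = 712.6 / 67.32 = 10.58 m/d
q = K_eq · i = 10.58 × 0.012 = 0.1270 m/d (same in every zone)
Zone A: v = q/n = 0.1270/0.26 = 0.4885 m/d → t_A = 518/0.4885 = 1060 d
Zone B: v = q/n = 0.1270/0.34 = 0.3736 m/d → t_B = 104/0.3736 = 278.4 d
Zone C: v = q/n = 0.1270/0.13 = 0.9771 m/d → t_C = 90.6/0.9771 = 92.73 d
Total t = 1060 + 278.4 + 92.73 = 1431 d
   = 1431 / 365 = 3.92 yr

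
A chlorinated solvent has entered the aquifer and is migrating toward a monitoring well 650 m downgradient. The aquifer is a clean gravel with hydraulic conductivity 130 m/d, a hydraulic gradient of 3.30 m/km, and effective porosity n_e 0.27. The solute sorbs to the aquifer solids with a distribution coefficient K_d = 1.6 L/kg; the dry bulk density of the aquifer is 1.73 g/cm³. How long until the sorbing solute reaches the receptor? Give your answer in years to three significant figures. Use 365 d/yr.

q = Ki = 130 × 0.0033 = 0.4290 m/d
Seepage velocity v = q / n = 0.4290 / 0.27 = 1.589 m/d
Retardation R = 1 + ρ_b·K_d/n = 1 + 1.73×1.6/0.27 = 11.25
Contaminant velocity v_c = v/R = 1.589/11.25 = 0.1412 m/d
t = L/v_c = 650/0.1412 = 4603 d
   = 4603/365 = 12.6 yr

12.6 years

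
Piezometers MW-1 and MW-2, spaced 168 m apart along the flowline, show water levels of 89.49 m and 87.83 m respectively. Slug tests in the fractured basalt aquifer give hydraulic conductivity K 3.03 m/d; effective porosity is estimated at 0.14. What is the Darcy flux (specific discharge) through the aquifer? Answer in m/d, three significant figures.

Hydraulic gradient i = (89.49 − 87.83) / 168 = 1.66 / 168 = 0.009881
q = Ki = 3.03 × 0.009881 = 0.02994 m/d

0.0299 m/d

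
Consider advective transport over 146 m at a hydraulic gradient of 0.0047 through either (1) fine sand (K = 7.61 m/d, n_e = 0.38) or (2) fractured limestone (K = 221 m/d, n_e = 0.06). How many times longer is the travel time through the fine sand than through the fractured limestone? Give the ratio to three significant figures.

184

Unit 1 (fine sand): v = 7.61×0.0047/0.38 = 0.09412 m/d, t = 146/0.09412 = 1551 d
Unit 2 (fractured limestone): v = 221×0.0047/0.06 = 17.31 m/d, t = 146/17.31 = 8.434 d
t(fine sand) / t(fractured limestone) = 1551/8.434 = 184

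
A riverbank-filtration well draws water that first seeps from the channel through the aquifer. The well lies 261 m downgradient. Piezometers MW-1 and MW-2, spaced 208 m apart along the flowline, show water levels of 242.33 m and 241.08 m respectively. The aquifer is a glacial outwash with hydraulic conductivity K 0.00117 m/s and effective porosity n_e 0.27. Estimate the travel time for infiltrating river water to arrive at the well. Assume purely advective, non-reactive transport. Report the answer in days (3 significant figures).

116 days

Hydraulic gradient i = (242.33 − 241.08) / 208 = 1.25 / 208 = 0.006010
K = 0.00117 m/s × 86400 s/d = 101.1 m/d
Darcy flux q = K·i = 101.1 × 0.006010 = 0.6075 m/d
Average linear velocity = 0.6075 / 0.27 = 2.250 m/d
t = L / v = 261 / 2.250 = 116.0 d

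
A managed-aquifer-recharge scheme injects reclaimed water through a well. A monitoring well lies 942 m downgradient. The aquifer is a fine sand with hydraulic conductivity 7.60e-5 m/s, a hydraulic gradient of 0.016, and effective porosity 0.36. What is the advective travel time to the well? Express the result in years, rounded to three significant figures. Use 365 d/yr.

8.84 years

K = 7.60e-5 m/s × 86400 s/d = 6.566 m/d
q = Ki = 6.566 × 0.016 = 0.1051 m/d
Average linear velocity = 0.1051 / 0.36 = 0.2918 m/d
t = L / v = 942 / 0.2918 = 3228 d
   = 3228 / 365 = 8.84 yr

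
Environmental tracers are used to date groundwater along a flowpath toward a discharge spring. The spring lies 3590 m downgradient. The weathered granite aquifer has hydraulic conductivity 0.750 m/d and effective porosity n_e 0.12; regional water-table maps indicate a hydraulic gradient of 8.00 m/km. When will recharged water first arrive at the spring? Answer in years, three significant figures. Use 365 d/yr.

Specific discharge q = 0.750 × 0.0080 = 0.006000 m/d
v = Ki/n = 0.750·0.0080/0.12 = 0.05000 m/d
t = L / v = 3590 / 0.05000 = 71800 d
   = 71800 / 365 = 197 yr

197 years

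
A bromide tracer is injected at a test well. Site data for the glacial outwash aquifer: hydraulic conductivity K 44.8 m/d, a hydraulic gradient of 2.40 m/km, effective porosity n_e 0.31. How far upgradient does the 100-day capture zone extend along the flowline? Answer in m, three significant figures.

34.7 m

q = Ki = 44.8 × 0.0024 = 0.1075 m/d
v_s = q/n_e = 0.1075/0.31 = 0.3468 m/d
L = v × T = 0.3468 × 100 = 34.68 m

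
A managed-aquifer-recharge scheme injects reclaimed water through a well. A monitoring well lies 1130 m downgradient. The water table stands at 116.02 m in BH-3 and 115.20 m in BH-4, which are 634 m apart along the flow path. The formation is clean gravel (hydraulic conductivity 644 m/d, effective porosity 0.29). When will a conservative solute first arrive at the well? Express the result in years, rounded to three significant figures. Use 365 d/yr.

Hydraulic gradient i = (116.02 − 115.20) / 634 = 0.82 / 634 = 0.001293
Darcy flux q = K·i = 644 × 0.001293 = 0.8329 m/d
Seepage velocity v = q / n = 0.8329 / 0.29 = 2.872 m/d
t = L / v = 1130 / 2.872 = 393.4 d
   = 393.4 / 365 = 1.08 yr

1.08 years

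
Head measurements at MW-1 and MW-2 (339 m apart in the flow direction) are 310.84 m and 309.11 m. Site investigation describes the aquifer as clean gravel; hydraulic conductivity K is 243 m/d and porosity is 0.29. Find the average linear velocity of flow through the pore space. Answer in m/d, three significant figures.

Hydraulic gradient i = (310.84 − 309.11) / 339 = 1.73 / 339 = 0.005103
Specific discharge q = 243 × 0.005103 = 1.240 m/d
v_s = q/n_e = 1.240/0.29 = 4.276 m/d

4.28 m/d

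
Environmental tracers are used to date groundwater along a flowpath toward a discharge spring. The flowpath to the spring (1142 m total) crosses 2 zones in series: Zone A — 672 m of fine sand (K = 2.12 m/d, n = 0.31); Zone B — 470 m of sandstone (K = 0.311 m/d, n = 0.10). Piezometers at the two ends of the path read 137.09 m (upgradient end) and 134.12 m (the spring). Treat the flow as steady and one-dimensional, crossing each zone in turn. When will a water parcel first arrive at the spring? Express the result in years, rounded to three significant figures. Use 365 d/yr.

431 years

Total head drop ΔH = 137.09 − 134.12 = 2.97 m
Steady 1-D flow in series ⇒ the Darcy flux q is identical in every zone and the zone head losses add (resistances L/K in series).
Σ(L/K) = 672/2.12 + 470/0.311 = 317.0 + 1511 = 1828 d
q = ΔH / Σ(L/K) = 2.97 / 1828 = 0.001625 m/d (same in every zone)
Zone A: v = q/n = 0.001625/0.31 = 0.005240 m/d → t_A = 672/0.005240 = 128200 d
Zone B: v = q/n = 0.001625/0.10 = 0.01625 m/d → t_B = 470/0.01625 = 28930 d
Total t = 128200 + 28930 = 157200 d
   = 157200 / 365 = 431 yr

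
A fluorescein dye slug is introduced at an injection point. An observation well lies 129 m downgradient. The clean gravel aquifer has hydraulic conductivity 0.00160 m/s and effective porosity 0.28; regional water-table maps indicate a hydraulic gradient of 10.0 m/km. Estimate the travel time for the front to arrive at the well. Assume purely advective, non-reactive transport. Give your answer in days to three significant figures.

26.1 days

K = 0.00160 m/s × 86400 s/d = 138.2 m/d
q = Ki = 138.2 × 0.010 = 1.382 m/d
Seepage velocity v = q / n = 1.382 / 0.28 = 4.937 m/d
t = L / v = 129 / 4.937 = 26.13 d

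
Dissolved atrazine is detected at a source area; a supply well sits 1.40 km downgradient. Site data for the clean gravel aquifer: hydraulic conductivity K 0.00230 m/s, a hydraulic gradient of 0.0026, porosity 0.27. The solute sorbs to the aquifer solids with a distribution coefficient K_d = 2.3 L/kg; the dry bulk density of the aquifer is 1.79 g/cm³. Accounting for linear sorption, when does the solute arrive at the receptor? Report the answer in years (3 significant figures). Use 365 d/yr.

32.6 years

K = 0.00230 m/s × 86400 s/d = 198.7 m/d
q = Ki = 198.7 × 0.0026 = 0.5167 m/d
Seepage velocity v = q / n = 0.5167 / 0.27 = 1.914 m/d
Retardation R = 1 + ρ_b·K_d/n = 1 + 1.79×2.3/0.27 = 16.25
Contaminant velocity v_c = v/R = 1.914/16.25 = 0.1178 m/d
L = 1.40 km = 1400 m
t = L/v_c = 1400/0.1178 = 11890 d
   = 11890/365 = 32.6 yr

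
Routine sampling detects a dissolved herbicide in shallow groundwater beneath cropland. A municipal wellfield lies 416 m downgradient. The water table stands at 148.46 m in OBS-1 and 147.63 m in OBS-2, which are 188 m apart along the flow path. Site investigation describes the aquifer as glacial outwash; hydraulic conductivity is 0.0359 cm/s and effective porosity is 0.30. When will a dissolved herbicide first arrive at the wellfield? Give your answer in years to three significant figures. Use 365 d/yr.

2.50 years

Hydraulic gradient i = (148.46 − 147.63) / 188 = 0.83 / 188 = 0.004415
K = 0.0359 cm/s × 864 = 31.02 m/d
Darcy flux q = K·i = 31.02 × 0.004415 = 0.1369 m/d
Average linear velocity = 0.1369 / 0.30 = 0.4565 m/d
t = L / v = 416 / 0.4565 = 911.4 d
   = 911.4 / 365 = 2.50 yr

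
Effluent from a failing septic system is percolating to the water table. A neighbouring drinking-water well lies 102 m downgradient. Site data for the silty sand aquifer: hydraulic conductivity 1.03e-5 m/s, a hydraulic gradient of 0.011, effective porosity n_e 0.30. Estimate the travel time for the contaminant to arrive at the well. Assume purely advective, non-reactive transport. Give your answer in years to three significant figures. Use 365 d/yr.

8.56 years

K = 1.03e-5 m/s × 86400 s/d = 0.8899 m/d
Specific discharge q = 0.8899 × 0.011 = 0.009789 m/d
v_s = q/n_e = 0.009789/0.30 = 0.03263 m/d
t = L / v = 102 / 0.03263 = 3126 d
   = 3126 / 365 = 8.56 yr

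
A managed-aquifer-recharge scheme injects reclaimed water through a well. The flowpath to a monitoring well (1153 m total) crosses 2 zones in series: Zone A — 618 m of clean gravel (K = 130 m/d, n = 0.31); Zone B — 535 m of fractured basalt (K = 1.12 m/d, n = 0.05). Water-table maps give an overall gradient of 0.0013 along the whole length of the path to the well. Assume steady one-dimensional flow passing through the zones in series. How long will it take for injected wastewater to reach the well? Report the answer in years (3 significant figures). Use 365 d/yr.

193 years

For zones in series the flux q is common to all zones; the equivalent conductivity is the harmonic (thickness-weighted) mean, K_eq = L_total / Σ(L_j/K_j).
Σ(L/K) = 618/130 + 535/1.12 = 4.754 + 477.7 = 482.4 d
K_eq = L_total / Σ(L/K) = 1153 / 482.4 = 2.390 m/d
q = K_eq · i = 2.390 × 0.0013 = 0.003107 m/d (same in every zone)
Zone A: v = q/n = 0.003107/0.31 = 0.01002 m/d → t_A = 618/0.01002 = 61660 d
Zone B: v = q/n = 0.003107/0.05 = 0.06214 m/d → t_B = 535/0.06214 = 8610 d
Total t = 61660 + 8610 = 70270 d
   = 70270 / 365 = 193 yr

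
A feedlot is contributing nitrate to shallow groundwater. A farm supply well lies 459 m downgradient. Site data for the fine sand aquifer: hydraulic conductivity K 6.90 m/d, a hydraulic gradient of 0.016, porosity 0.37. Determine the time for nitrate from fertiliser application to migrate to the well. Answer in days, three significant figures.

1540 days

Darcy flux q = K·i = 6.90 × 0.016 = 0.1104 m/d
v = Ki/n = 6.90·0.016/0.37 = 0.2984 m/d
t = L / v = 459 / 0.2984 = 1538 d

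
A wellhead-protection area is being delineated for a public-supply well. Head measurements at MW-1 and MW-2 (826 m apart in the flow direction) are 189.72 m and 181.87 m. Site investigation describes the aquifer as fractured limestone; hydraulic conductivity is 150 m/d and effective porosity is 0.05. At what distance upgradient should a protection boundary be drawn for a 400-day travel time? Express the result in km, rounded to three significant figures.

11.4 km

Hydraulic gradient i = (189.72 − 181.87) / 826 = 7.85 / 826 = 0.009504
Specific discharge q = 150 × 0.009504 = 1.426 m/d
v = Ki/n = 150·0.009504/0.05 = 28.51 m/d
L = v × T = 28.51 × 400 = 11400 m
   = 11.4 km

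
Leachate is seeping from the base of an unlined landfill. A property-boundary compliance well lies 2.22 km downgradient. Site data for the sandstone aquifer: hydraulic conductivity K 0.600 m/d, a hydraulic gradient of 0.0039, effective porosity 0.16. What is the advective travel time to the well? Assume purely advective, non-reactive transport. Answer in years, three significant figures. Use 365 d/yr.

q = Ki = 0.600 × 0.0039 = 0.002340 m/d
v_s = q/n_e = 0.002340/0.16 = 0.01462 m/d
L = 2.22 km = 2220 m
t = L / v = 2220 / 0.01462 = 151800 d
   = 151800 / 365 = 416 yr

416 years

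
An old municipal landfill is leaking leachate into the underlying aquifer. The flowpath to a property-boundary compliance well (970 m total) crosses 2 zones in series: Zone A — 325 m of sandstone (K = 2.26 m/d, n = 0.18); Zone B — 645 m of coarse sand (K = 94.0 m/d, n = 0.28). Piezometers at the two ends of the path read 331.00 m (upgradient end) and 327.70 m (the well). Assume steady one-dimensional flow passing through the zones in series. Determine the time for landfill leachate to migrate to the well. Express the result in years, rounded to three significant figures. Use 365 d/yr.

29.9 years

Total head drop ΔH = 331.00 − 327.70 = 3.30 m
Continuity: the same q passes through each zone, so ΔH = q·Σ(L_j/K_j) — the zones act as resistances in series.
Σ(L/K) = 325/2.26 + 645/94.0 = 143.8 + 6.862 = 150.7 d
q = ΔH / Σ(L/K) = 3.30 / 150.7 = 0.02190 m/d (same in every zone)
Zone A: v = q/n = 0.02190/0.18 = 0.1217 m/d → t_A = 325/0.1217 = 2671 d
Zone B: v = q/n = 0.02190/0.28 = 0.07822 m/d → t_B = 645/0.07822 = 8246 d
Total t = 2671 + 8246 = 10920 d
   = 10920 / 365 = 29.9 yr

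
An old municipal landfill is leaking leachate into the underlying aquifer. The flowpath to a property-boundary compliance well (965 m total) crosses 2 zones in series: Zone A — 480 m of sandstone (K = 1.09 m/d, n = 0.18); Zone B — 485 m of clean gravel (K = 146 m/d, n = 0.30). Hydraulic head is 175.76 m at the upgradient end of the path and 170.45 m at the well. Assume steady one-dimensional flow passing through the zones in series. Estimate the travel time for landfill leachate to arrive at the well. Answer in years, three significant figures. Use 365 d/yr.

Total head drop ΔH = 175.76 − 170.45 = 5.31 m
Steady 1-D flow in series ⇒ the Darcy flux q is identical in every zone and the zone head losses add (resistances L/K in series).
Σ(L/K) = 480/1.09 + 485/146 = 440.4 + 3.322 = 443.7 d
q = ΔH / Σ(L/K) = 5.31 / 443.7 = 0.01197 m/d (same in every zone)
Zone A: v = q/n = 0.01197/0.18 = 0.06649 m/d → t_A = 480/0.06649 = 7219 d
Zone B: v = q/n = 0.01197/0.30 = 0.03989 m/d → t_B = 485/0.03989 = 12160 d
Total t = 7219 + 12160 = 19380 d
   = 19380 / 365 = 53.1 yr

53.1 years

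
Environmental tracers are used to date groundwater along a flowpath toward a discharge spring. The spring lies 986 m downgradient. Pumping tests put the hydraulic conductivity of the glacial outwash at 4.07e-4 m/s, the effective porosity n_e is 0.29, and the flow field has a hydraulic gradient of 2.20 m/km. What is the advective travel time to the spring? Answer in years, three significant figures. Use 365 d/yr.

K = 4.07e-4 m/s × 86400 s/d = 35.16 m/d
Darcy flux q = K·i = 35.16 × 0.0022 = 0.07736 m/d
v_s = q/n_e = 0.07736/0.29 = 0.2668 m/d
t = L / v = 986 / 0.2668 = 3696 d
   = 3696 / 365 = 10.1 yr

10.1 years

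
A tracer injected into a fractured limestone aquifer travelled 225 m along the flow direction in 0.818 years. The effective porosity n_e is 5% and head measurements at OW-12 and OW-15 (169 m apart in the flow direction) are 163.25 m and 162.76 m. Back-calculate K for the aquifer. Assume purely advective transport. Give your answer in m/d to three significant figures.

13.0 m/d

Hydraulic gradient i = (163.25 − 162.76) / 169 = 0.49 / 169 = 0.002899
t = 0.818 years = 298.6 d
v = L / t = 225 / 298.6 = 0.7536 m/d
K = v · n / i = 0.7536 × 0.05 / 0.002899 = 13.0 m/d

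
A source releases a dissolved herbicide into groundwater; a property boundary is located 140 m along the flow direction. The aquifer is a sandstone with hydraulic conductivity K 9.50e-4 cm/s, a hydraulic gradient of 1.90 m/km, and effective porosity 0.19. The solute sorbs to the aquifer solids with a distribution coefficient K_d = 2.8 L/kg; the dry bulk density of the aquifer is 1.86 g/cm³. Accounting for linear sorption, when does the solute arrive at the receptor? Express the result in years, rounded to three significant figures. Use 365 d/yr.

K = 9.50e-4 cm/s × 864 = 0.8208 m/d
q = Ki = 0.8208 × 0.0019 = 0.001560 m/d
v = Ki/n = 0.8208·0.0019/0.19 = 0.008208 m/d
Retardation R = 1 + ρ_b·K_d/n = 1 + 1.86×2.8/0.19 = 28.41
Contaminant velocity v_c = v/R = 0.008208/28.41 = 2.889e-4 m/d
t = L/v_c = 140/2.889e-4 = 484600 d
   = 484600/365 = 1330 yr

1330 years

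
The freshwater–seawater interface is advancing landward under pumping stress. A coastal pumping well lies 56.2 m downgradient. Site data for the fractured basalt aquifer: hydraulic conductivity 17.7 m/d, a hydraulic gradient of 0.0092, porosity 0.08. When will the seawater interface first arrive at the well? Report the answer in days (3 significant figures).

27.6 days

Darcy flux q = K·i = 17.7 × 0.0092 = 0.1628 m/d
v_s = q/n_e = 0.1628/0.08 = 2.036 m/d
t = L / v = 56.2 / 2.036 = 27.61 d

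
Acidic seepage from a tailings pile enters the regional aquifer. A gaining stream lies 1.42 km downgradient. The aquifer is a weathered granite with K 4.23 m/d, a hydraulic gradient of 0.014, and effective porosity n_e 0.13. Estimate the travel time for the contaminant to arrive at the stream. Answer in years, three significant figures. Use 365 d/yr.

Darcy flux q = K·i = 4.23 × 0.014 = 0.05922 m/d
v_s = q/n_e = 0.05922/0.13 = 0.4555 m/d
L = 1.42 km = 1420 m
t = L / v = 1420 / 0.4555 = 3117 d
   = 3117 / 365 = 8.54 yr

8.54 years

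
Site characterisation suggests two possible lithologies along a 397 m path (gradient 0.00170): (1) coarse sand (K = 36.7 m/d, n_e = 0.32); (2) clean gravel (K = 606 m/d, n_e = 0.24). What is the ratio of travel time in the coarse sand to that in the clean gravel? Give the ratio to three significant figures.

Unit 1 (coarse sand): v = 36.7×0.0017/0.32 = 0.1950 m/d, t = 397/0.1950 = 2036 d
Unit 2 (clean gravel): v = 606×0.0017/0.24 = 4.293 m/d, t = 397/4.293 = 92.49 d
t(coarse sand) / t(clean gravel) = 2036/92.49 = 22.0

22.0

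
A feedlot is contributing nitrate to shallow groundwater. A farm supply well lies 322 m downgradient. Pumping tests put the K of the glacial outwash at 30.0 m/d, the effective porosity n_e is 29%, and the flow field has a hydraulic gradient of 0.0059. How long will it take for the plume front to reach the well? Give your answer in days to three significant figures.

q = Ki = 30.0 × 0.0059 = 0.1770 m/d
Average linear velocity = 0.1770 / 0.29 = 0.6103 m/d
t = L / v = 322 / 0.6103 = 527.6 d

528 days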